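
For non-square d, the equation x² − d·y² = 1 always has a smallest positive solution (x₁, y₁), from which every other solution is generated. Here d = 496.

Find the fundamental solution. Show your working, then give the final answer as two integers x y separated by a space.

√496 = [22; 3,1,2,4,1,…,1,3,44, …], period ℓ=16 (even) → k=15
k=0  a_k=22  p_k/q_k = 22/1
k=1  a_k=3  p_k/q_k = 67/3
…
k=4  a_k=4  p_k/q_k = 1069/48
k=5  a_k=1  p_k/q_k = 1314/59
…
k=9  a_k=2  p_k/q_k = 35166/1579
…
k=12  a_k=4  p_k/q_k = 389209/17476
k=13  a_k=2  p_k/q_k = 863293/38763
k=14  a_k=1  p_k/q_k = 1252502/56239
k=15  a_k=3  p_k/q_k = 4620799/207480
→ (4620799, 207480).  Check: 4620799²=21351783398401, 496·207480²=21351783398400, difference 1.

4620799 207480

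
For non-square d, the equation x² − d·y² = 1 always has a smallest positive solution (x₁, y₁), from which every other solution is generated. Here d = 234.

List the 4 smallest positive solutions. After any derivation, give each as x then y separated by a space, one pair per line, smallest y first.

d=234: √d = [15; 3,2,1,2,1,2,3,30] (ℓ=8, even), read p_7/q_7
a_0=15:  p_0=15·1+0=15,  q_0=15·0+1=1
…
a_5=1:  p_5=1·413+153=566,  q_5=1·27+10=37
a_6=2:  p_6=2·566+413=1545,  q_6=2·37+27=101
a_7=3:  p_7=3·1545+566=5201,  q_7=3·101+37=340
(x₁, y₁) = (5201, 340);  5201² − 234·340² = 1 ✓
(x_2, y_2) = (5201·5201 + 234·340·340, 5201·340 + 340·5201) = (54100801, 3536680)
(x_3, y_3) = (5201·54100801 + 234·340·3536680, 5201·3536680 + 340·54100801) = (562756526801, 36788545020)
(x_4, y_4) = (5201·562756526801 + 234·340·36788545020, 5201·36788545020 + 340·562756526801) = (5853793337683201, 382674441761360)

5201 340
54100801 3536680
562756526801 36788545020
5853793337683201 382674441761360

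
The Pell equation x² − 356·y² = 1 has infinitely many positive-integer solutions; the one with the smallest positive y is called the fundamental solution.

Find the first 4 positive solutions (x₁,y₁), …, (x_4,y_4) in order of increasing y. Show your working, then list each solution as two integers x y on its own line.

500001 26500
500002000001 26500053000
500003000004500001 26500106000079500
500004000010000008000001 26500159000265000106000

√356 = [18; 1,6,1,1,2,…,6,1,36, …], period ℓ=14 (even) → k=13
k=0  a_k=18  p_k/q_k = 18/1
…
k=2  a_k=6  p_k/q_k = 132/7
…
k=4  a_k=1  p_k/q_k = 283/15
k=5  a_k=2  p_k/q_k = 717/38
…
k=12  a_k=6  p_k/q_k = 433982/23001
k=13  a_k=1  p_k/q_k = 500001/26500
(x₁, y₁) = (500001, 26500);  500001² − 356·26500² = 1 ✓
(x_2, y_2) = (500001·500001 + 356·26500·26500, 500001·26500 + 26500·500001) = (500002000001, 26500053000)
(x_3, y_3) = (500001·500002000001 + 356·26500·26500053000, 500001·26500053000 + 26500·500002000001) = (500003000004500001, 26500106000079500)
(x_4, y_4) = (500001·500003000004500001 + 356·26500·26500106000079500, 500001·26500106000079500 + 26500·500003000004500001) = (500004000010000008000001, 26500159000265000106000)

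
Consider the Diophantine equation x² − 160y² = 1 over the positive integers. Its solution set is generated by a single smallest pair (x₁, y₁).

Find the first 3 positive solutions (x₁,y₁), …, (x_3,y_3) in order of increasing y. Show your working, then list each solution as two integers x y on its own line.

721 57
1039681 82194
1499219281 118523691

√160 → a₀=12, period (1,1,1,5,1,1,1,24); ℓ=8 even so k=7
step 0: (12, 1)  from 12·(1,0) + (0,1)
step 1: (13, 1)  from 1·(12,1) + (1,0)
step 2: (25, 2)  from 1·(13,1) + (12,1)
…
step 6: (468, 37)  from 1·(253,20) + (215,17)
step 7: (721, 57)  from 1·(468,37) + (253,20)
fundamental: x₁=721, y₁=57  (since 519841 − 160·3249 = 1)
n=2: (721,57)∘(721,57) = (721·721+160·57·57, 721·57+57·721) = (1039681,82194)
n=3: (1039681,82194)∘(721,57) = (721·1039681+160·57·82194, 721·82194+57·1039681) = (1499219281,118523691)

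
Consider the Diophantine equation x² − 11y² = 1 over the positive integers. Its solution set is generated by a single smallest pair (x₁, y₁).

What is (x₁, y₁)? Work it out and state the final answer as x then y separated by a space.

√11 = [3; 3,6, …], period ℓ=2 (even) → k=1
a_0=3:  p_0=3·1+0=3,  q_0=3·0+1=1
a_1=3:  p_1=3·3+1=10,  q_1=3·1+0=3
fundamental: x₁=10, y₁=3  (since 100 − 11·9 = 1)

10 3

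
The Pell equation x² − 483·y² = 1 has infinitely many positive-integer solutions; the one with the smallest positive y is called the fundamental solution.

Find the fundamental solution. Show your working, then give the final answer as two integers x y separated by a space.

√483 → a₀=21, period (1,42); ℓ=2 even so k=1
a_0=21:  p_0=21·1+0=21,  q_0=21·0+1=1
a_1=1:  p_1=1·21+1=22,  q_1=1·1+0=1
fundamental: x₁=22, y₁=1  (since 484 − 483·1 = 1)

22 1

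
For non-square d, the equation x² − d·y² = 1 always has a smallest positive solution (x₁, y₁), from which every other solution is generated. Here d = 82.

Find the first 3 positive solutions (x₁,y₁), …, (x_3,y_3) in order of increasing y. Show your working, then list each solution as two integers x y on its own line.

163 18
53137 5868
17322499 1912950

√82 = [9; 18, …], period ℓ=1 (odd) → k=1
step 0: (9, 1)  from 9·(1,0) + (0,1)
step 1: (163, 18)  from 18·(9,1) + (1,0)
(x₁, y₁) = (163, 18);  163² − 82·18² = 1 ✓
k=2:  x_2 = 163·163+82·18·18 = 53137,  y_2 = 163·18+18·163 = 5868
k=3:  x_3 = 163·53137+82·18·5868 = 17322499,  y_3 = 163·5868+18·53137 = 1912950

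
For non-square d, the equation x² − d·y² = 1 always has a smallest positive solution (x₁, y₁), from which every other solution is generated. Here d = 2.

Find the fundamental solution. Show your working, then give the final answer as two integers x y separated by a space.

√2 = [1; 2, …], period ℓ=1 (odd) → k=1
step 0: (1, 1)  from 1·(1,0) + (0,1)
step 1: (3, 2)  from 2·(1,1) + (1,0)
fundamental: x₁=3, y₁=2  (since 9 − 2·4 = 1)

3 2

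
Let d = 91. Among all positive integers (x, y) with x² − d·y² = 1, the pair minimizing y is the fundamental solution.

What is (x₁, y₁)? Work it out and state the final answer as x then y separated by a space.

1574 165

d=91: √d = [9; 1,1,5,1,5,1,1,18] (ℓ=8, even), read p_7/q_7
step 0: (9, 1)  from 9·(1,0) + (0,1)
…
step 5: (725, 76)  from 5·(124,13) + (105,11)
step 6: (849, 89)  from 1·(725,76) + (124,13)
step 7: (1574, 165)  from 1·(849,89) + (725,76)
fundamental: x₁=1574, y₁=165  (since 2477476 − 91·27225 = 1)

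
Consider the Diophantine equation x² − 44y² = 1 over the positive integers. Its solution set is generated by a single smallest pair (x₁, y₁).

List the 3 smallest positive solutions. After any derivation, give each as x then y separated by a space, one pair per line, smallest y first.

199 30
79201 11940
31521799 4752090

√44 → a₀=6, period (1,1,1,2,1,1,1,12); ℓ=8 even so k=7
k=0  a_k=6  p_k/q_k = 6/1
k=1  a_k=1  p_k/q_k = 7/1
…
k=3  a_k=1  p_k/q_k = 20/3
…
k=5  a_k=1  p_k/q_k = 73/11
k=6  a_k=1  p_k/q_k = 126/19
k=7  a_k=1  p_k/q_k = 199/30
(x₁, y₁) = (199, 30);  199² − 44·30² = 1 ✓
k=2:  x_2 = 199·199+44·30·30 = 79201,  y_2 = 199·30+30·199 = 11940
k=3:  x_3 = 199·79201+44·30·11940 = 31521799,  y_3 = 199·11940+30·79201 = 4752090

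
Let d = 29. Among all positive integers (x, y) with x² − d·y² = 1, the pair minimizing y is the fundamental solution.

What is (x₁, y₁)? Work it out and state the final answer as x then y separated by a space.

√29 = [5; 2,1,1,2,10, …], period ℓ=5 (odd) → k=9
i=0: a=5 ⇒ p=5, q=1
i=1: a=2 ⇒ p=11, q=2
…
i=4: a=2 ⇒ p=70, q=13
…
i=7: a=1 ⇒ p=2251, q=418
i=8: a=1 ⇒ p=3775, q=701
i=9: a=2 ⇒ p=9801, q=1820
(x₁, y₁) = (9801, 1820);  9801² − 29·1820² = 1 ✓

9801 1820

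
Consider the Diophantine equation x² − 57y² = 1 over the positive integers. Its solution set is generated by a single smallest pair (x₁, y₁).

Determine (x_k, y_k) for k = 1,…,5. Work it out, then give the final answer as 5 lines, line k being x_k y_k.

151 20
45601 6040
13771351 1824060
4158902401 550860080
1255974753751 166357920100

d=57: √d = [7; 1,1,4,1,1,14] (ℓ=6, even), read p_5/q_5
i=0: a=7 ⇒ p=7, q=1
…
i=2: a=1 ⇒ p=15, q=2
i=3: a=4 ⇒ p=68, q=9
i=4: a=1 ⇒ p=83, q=11
i=5: a=1 ⇒ p=151, q=20
→ (151, 20).  Check: 151²=22801, 57·20²=22800, difference 1.
(x_2, y_2) = (151·151 + 57·20·20, 151·20 + 20·151) = (45601, 6040)
(x_3, y_3) = (151·45601 + 57·20·6040, 151·6040 + 20·45601) = (13771351, 1824060)
(x_4, y_4) = (151·13771351 + 57·20·1824060, 151·1824060 + 20·13771351) = (4158902401, 550860080)
(x_5, y_5) = (151·4158902401 + 57·20·550860080, 151·550860080 + 20·4158902401) = (1255974753751, 166357920100)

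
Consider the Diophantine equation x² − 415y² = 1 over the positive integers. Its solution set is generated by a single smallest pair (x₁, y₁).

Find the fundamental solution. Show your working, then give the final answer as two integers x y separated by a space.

[20; 2,1,2,4,6,…,1,2,40] for √415; ℓ=16 ⇒ convergent index 15
k=0  a_k=20  p_k/q_k = 20/1
…
k=8  a_k=3  p_k/q_k = 33939/1666
k=9  a_k=1  p_k/q_k = 43534/2137
…
k=11  a_k=6  p_k/q_k = 508372/24955
k=12  a_k=4  p_k/q_k = 2110961/103623
k=13  a_k=2  p_k/q_k = 4730294/232201
k=14  a_k=1  p_k/q_k = 6841255/335824
k=15  a_k=2  p_k/q_k = 18412804/903849
→ (18412804, 903849).  Check: 18412804²=339031351142416, 415·903849²=339031351142415, difference 1.

18412804 903849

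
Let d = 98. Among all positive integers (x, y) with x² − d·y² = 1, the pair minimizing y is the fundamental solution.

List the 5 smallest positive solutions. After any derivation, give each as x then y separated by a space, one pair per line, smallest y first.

√98 = [9; 1,8,1,18, …], period ℓ=4 (even) → k=3
step 0: (9, 1)  from 9·(1,0) + (0,1)
step 1: (10, 1)  from 1·(9,1) + (1,0)
step 2: (89, 9)  from 8·(10,1) + (9,1)
step 3: (99, 10)  from 1·(89,9) + (10,1)
fundamental: x₁=99, y₁=10  (since 9801 − 98·100 = 1)
(x_2, y_2) = (99·99 + 98·10·10, 99·10 + 10·99) = (19601, 1980)
(x_3, y_3) = (99·19601 + 98·10·1980, 99·1980 + 10·19601) = (3880899, 392030)
(x_4, y_4) = (99·3880899 + 98·10·392030, 99·392030 + 10·3880899) = (768398401, 77619960)
(x_5, y_5) = (99·768398401 + 98·10·77619960, 99·77619960 + 10·768398401) = (152139002499, 15368360050)

99 10
19601 1980
3880899 392030
768398401 77619960
152139002499 15368360050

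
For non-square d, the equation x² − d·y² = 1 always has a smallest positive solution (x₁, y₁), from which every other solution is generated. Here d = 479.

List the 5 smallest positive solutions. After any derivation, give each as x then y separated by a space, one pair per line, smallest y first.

[21; 1,7,1,3,2,21,2,3,1,7,1,42] for √479; ℓ=12 ⇒ convergent index 11
k=0  a_k=21  p_k/q_k = 21/1
…
k=4  a_k=3  p_k/q_k = 766/35
…
k=6  a_k=21  p_k/q_k = 37075/1694
…
k=10  a_k=7  p_k/q_k = 2648849/121029
k=11  a_k=1  p_k/q_k = 2989440/136591
→ (2989440, 136591).  Check: 2989440²=8936751513600, 479·136591²=8936751513599, difference 1.
(2989440+136591√479)^2 = 17873503027199 + 816661198080√479
(2989440+136591√479)^3 = 106863529779256567680 + 4882719303976413809√479
(2989440+136591√479)^4 = 638924220926583633867571201 + 29193192792157684333155840√479
(2989440+136591√479)^5 = 3820051246013425493328364845667200 + 174542596521170852986514812245391√479

2989440 136591
17873503027199 816661198080
106863529779256567680 4882719303976413809
638924220926583633867571201 29193192792157684333155840
3820051246013425493328364845667200 174542596521170852986514812245391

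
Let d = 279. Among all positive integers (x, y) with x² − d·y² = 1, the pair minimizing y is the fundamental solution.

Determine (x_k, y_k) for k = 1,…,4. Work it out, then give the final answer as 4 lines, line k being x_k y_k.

1520 91
4620799 276640
14047227440 840985509
42703566796801 2556595670720

d=279: √d = [16; 1,2,2,1,2,2,1,32] (ℓ=8, even), read p_7/q_7
step 0: (16, 1)  from 16·(1,0) + (0,1)
…
step 3: (117, 7)  from 2·(50,3) + (17,1)
…
step 5: (451, 27)  from 2·(167,10) + (117,7)
step 6: (1069, 64)  from 2·(451,27) + (167,10)
step 7: (1520, 91)  from 1·(1069,64) + (451,27)
→ (1520, 91).  Check: 1520²=2310400, 279·91²=2310399, difference 1.
k=2:  x_2 = 1520·1520+279·91·91 = 4620799,  y_2 = 1520·91+91·1520 = 276640
k=3:  x_3 = 1520·4620799+279·91·276640 = 14047227440,  y_3 = 1520·276640+91·4620799 = 840985509
k=4:  x_4 = 1520·14047227440+279·91·840985509 = 42703566796801,  y_4 = 1520·840985509+91·14047227440 = 2556595670720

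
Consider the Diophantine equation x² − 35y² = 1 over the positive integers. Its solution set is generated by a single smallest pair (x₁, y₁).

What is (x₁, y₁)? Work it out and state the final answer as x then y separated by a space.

d=35: √d = [5; 1,10] (ℓ=2, even), read p_1/q_1
a_0=5:  p_0=5·1+0=5,  q_0=5·0+1=1
a_1=1:  p_1=1·5+1=6,  q_1=1·1+0=1
→ (6, 1).  Check: 6²=36, 35·1²=35, difference 1.

6 1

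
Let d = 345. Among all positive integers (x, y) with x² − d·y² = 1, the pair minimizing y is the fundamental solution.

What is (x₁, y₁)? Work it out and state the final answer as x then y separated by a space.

[18; 1,1,2,1,6,1,2,1,1,36] for √345; ℓ=10 ⇒ convergent index 9
k=0  a_k=18  p_k/q_k = 18/1
k=1  a_k=1  p_k/q_k = 19/1
k=2  a_k=1  p_k/q_k = 37/2
k=3  a_k=2  p_k/q_k = 93/5
k=4  a_k=1  p_k/q_k = 130/7
k=5  a_k=6  p_k/q_k = 873/47
k=6  a_k=1  p_k/q_k = 1003/54
k=7  a_k=2  p_k/q_k = 2879/155
k=8  a_k=1  p_k/q_k = 3882/209
k=9  a_k=1  p_k/q_k = 6761/364
→ (6761, 364).  Check: 6761²=45711121, 345·364²=45711120, difference 1.

6761 364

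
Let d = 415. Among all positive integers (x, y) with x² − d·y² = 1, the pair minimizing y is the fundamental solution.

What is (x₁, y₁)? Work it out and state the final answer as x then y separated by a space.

d=415: √d = [20; 2,1,2,4,6,…,1,2,40] (ℓ=16, even), read p_15/q_15
i=0: a=20 ⇒ p=20, q=1
…
i=2: a=1 ⇒ p=61, q=3
i=3: a=2 ⇒ p=163, q=8
…
i=6: a=1 ⇒ p=5154, q=253
i=7: a=1 ⇒ p=9595, q=471
…
i=10: a=1 ⇒ p=77473, q=3803
…
i=14: a=1 ⇒ p=6841255, q=335824
i=15: a=2 ⇒ p=18412804, q=903849
fundamental: x₁=18412804, y₁=903849  (since 339031351142416 − 415·816943014801 = 1)

18412804 903849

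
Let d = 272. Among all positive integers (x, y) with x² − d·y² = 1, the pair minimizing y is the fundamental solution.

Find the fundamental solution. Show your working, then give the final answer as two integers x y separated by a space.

√272 → a₀=16, period (2,32); ℓ=2 even so k=1
k=0  a_k=16  p_k/q_k = 16/1
k=1  a_k=2  p_k/q_k = 33/2
(x₁, y₁) = (33, 2);  33² − 272·2² = 1 ✓

33 2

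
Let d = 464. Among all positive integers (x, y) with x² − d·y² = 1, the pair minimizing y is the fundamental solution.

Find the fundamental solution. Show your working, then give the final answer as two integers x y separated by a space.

√464 = [21; 1,1,5,1,1,1,5,1,1,42, …], period ℓ=10 (even) → k=9
k=0  a_k=21  p_k/q_k = 21/1
k=1  a_k=1  p_k/q_k = 22/1
…
k=3  a_k=5  p_k/q_k = 237/11
k=4  a_k=1  p_k/q_k = 280/13
k=5  a_k=1  p_k/q_k = 517/24
k=6  a_k=1  p_k/q_k = 797/37
k=7  a_k=5  p_k/q_k = 4502/209
k=8  a_k=1  p_k/q_k = 5299/246
k=9  a_k=1  p_k/q_k = 9801/455
→ (9801, 455).  Check: 9801²=96059601, 464·455²=96059600, difference 1.

9801 455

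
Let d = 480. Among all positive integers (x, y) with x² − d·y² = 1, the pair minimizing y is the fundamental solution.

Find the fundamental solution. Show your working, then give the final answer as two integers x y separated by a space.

241 11

[21; 1,9,1,42] for √480; ℓ=4 ⇒ convergent index 3
step 0: (21, 1)  from 21·(1,0) + (0,1)
step 1: (22, 1)  from 1·(21,1) + (1,0)
step 2: (219, 10)  from 9·(22,1) + (21,1)
step 3: (241, 11)  from 1·(219,10) + (22,1)
fundamental: x₁=241, y₁=11  (since 58081 − 480·121 = 1)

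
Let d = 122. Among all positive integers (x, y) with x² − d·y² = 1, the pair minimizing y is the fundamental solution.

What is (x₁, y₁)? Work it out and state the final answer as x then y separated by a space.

d=122: √d = [11; 22] (ℓ=1, odd), read p_1/q_1
a_0=11:  p_0=11·1+0=11,  q_0=11·0+1=1
a_1=22:  p_1=22·11+1=243,  q_1=22·1+0=22
fundamental: x₁=243, y₁=22  (since 59049 − 122·484 = 1)

243 22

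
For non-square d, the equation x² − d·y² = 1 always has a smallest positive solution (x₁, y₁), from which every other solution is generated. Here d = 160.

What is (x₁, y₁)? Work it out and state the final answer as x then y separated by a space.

d=160: √d = [12; 1,1,1,5,1,1,1,24] (ℓ=8, even), read p_7/q_7
k=0  a_k=12  p_k/q_k = 12/1
…
k=2  a_k=1  p_k/q_k = 25/2
k=3  a_k=1  p_k/q_k = 38/3
k=4  a_k=5  p_k/q_k = 215/17
k=5  a_k=1  p_k/q_k = 253/20
k=6  a_k=1  p_k/q_k = 468/37
k=7  a_k=1  p_k/q_k = 721/57
fundamental: x₁=721, y₁=57  (since 519841 − 160·3249 = 1)

721 57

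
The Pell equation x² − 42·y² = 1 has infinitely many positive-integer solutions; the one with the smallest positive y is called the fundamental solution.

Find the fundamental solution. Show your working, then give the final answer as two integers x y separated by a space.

13 2

√42 → a₀=6, period (2,12); ℓ=2 even so k=1
i=0: a=6 ⇒ p=6, q=1
i=1: a=2 ⇒ p=13, q=2
fundamental: x₁=13, y₁=2  (since 169 − 42·4 = 1)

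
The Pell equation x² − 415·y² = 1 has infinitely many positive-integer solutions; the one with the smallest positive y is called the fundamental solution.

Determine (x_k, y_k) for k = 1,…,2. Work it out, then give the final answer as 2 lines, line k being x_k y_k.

18412804 903849
678062702284831 33284788965192

d=415: √d = [20; 2,1,2,4,6,…,1,2,40] (ℓ=16, even), read p_15/q_15
a_0=20:  p_0=20·1+0=20,  q_0=20·0+1=1
…
a_2=1:  p_2=1·41+20=61,  q_2=1·2+1=3
a_3=2:  p_3=2·61+41=163,  q_3=2·3+2=8
a_4=4:  p_4=4·163+61=713,  q_4=4·8+3=35
a_5=6:  p_5=6·713+163=4441,  q_5=6·35+8=218
a_6=1:  p_6=1·4441+713=5154,  q_6=1·218+35=253
…
a_8=3:  p_8=3·9595+5154=33939,  q_8=3·471+253=1666
a_9=1:  p_9=1·33939+9595=43534,  q_9=1·1666+471=2137
a_10=1:  p_10=1·43534+33939=77473,  q_10=1·2137+1666=3803
…
a_12=4:  p_12=4·508372+77473=2110961,  q_12=4·24955+3803=103623
a_13=2:  p_13=2·2110961+508372=4730294,  q_13=2·103623+24955=232201
a_14=1:  p_14=1·4730294+2110961=6841255,  q_14=1·232201+103623=335824
a_15=2:  p_15=2·6841255+4730294=18412804,  q_15=2·335824+232201=903849
(x₁, y₁) = (18412804, 903849);  18412804² − 415·903849² = 1 ✓
(x_2, y_2) = (18412804·18412804 + 415·903849·903849, 18412804·903849 + 903849·18412804) = (678062702284831, 33284788965192)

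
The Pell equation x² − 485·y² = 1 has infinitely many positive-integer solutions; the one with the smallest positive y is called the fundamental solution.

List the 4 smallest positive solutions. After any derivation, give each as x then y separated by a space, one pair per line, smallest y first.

969 44
1877921 85272
3639409929 165257092
7053174564481 320268159024

√485 → a₀=22, period (44); ℓ=1 odd so k=1
step 0: (22, 1)  from 22·(1,0) + (0,1)
step 1: (969, 44)  from 44·(22,1) + (1,0)
(x₁, y₁) = (969, 44);  969² − 485·44² = 1 ✓
(x_2, y_2) = (969·969 + 485·44·44, 969·44 + 44·969) = (1877921, 85272)
(x_3, y_3) = (969·1877921 + 485·44·85272, 969·85272 + 44·1877921) = (3639409929, 165257092)
(x_4, y_4) = (969·3639409929 + 485·44·165257092, 969·165257092 + 44·3639409929) = (7053174564481, 320268159024)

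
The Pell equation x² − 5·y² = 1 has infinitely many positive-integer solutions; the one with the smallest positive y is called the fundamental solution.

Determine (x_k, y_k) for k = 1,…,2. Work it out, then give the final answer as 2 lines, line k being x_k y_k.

√5 = [2; 4, …], period ℓ=1 (odd) → k=1
a_0=2:  p_0=2·1+0=2,  q_0=2·0+1=1
a_1=4:  p_1=4·2+1=9,  q_1=4·1+0=4
→ (9, 4).  Check: 9²=81, 5·4²=80, difference 1.
(x_2, y_2) = (9·9 + 5·4·4, 9·4 + 4·9) = (161, 72)

9 4
161 72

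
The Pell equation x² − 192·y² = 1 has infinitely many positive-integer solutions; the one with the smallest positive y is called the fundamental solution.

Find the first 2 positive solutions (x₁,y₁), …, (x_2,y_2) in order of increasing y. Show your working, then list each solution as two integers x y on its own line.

√192 = [13; 1,5,1,26, …], period ℓ=4 (even) → k=3
step 0: (13, 1)  from 13·(1,0) + (0,1)
step 1: (14, 1)  from 1·(13,1) + (1,0)
step 2: (83, 6)  from 5·(14,1) + (13,1)
step 3: (97, 7)  from 1·(83,6) + (14,1)
fundamental: x₁=97, y₁=7  (since 9409 − 192·49 = 1)
(97+7√192)^2 = 18817 + 1358√192

97 7
18817 1358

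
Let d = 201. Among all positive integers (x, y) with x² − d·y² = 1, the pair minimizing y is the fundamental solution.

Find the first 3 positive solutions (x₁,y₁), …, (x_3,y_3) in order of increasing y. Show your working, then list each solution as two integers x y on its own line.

d=201: √d = [14; 5,1,1,1,2,…,1,5,28] (ℓ=14, even), read p_13/q_13
k=0  a_k=14  p_k/q_k = 14/1
k=1  a_k=5  p_k/q_k = 71/5
k=2  a_k=1  p_k/q_k = 85/6
k=3  a_k=1  p_k/q_k = 156/11
k=4  a_k=1  p_k/q_k = 241/17
…
k=6  a_k=1  p_k/q_k = 879/62
k=7  a_k=8  p_k/q_k = 7670/541
k=8  a_k=1  p_k/q_k = 8549/603
k=9  a_k=2  p_k/q_k = 24768/1747
…
k=12  a_k=1  p_k/q_k = 91402/6447
k=13  a_k=5  p_k/q_k = 515095/36332
fundamental: x₁=515095, y₁=36332  (since 265322859025 − 201·1320014224 = 1)
n=2: (515095,36332)∘(515095,36332) = (515095·515095+201·36332·36332, 515095·36332+36332·515095) = (530645718049,37428863080)
n=3: (530645718049,37428863080)∘(515095,36332) = (515095·530645718049+201·36332·37428863080, 515095·37428863080+36332·530645718049) = (546665912276384215,38558840456348868)

515095 36332
530645718049 37428863080
546665912276384215 38558840456348868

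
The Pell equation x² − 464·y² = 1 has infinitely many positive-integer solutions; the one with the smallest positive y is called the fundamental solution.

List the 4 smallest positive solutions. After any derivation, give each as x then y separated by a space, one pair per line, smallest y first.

9801 455
192119201 8918910
3765920568201 174828473365
73819574785756801 3426987725981820

√464 → a₀=21, period (1,1,5,1,1,1,5,1,1,42); ℓ=10 even so k=9
i=0: a=21 ⇒ p=21, q=1
i=1: a=1 ⇒ p=22, q=1
i=2: a=1 ⇒ p=43, q=2
i=3: a=5 ⇒ p=237, q=11
i=4: a=1 ⇒ p=280, q=13
i=5: a=1 ⇒ p=517, q=24
i=6: a=1 ⇒ p=797, q=37
i=7: a=5 ⇒ p=4502, q=209
i=8: a=1 ⇒ p=5299, q=246
i=9: a=1 ⇒ p=9801, q=455
(x₁, y₁) = (9801, 455);  9801² − 464·455² = 1 ✓
(9801+455√464)^2 = 192119201 + 8918910√464
(9801+455√464)^3 = 3765920568201 + 174828473365√464
(9801+455√464)^4 = 73819574785756801 + 3426987725981820√464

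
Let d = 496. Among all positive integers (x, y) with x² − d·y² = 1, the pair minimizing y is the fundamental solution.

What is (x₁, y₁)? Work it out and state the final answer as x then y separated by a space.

d=496: √d = [22; 3,1,2,4,1,…,1,3,44] (ℓ=16, even), read p_15/q_15
i=0: a=22 ⇒ p=22, q=1
i=1: a=3 ⇒ p=67, q=3
i=2: a=1 ⇒ p=89, q=4
i=3: a=2 ⇒ p=245, q=11
i=4: a=4 ⇒ p=1069, q=48
i=5: a=1 ⇒ p=1314, q=59
i=6: a=1 ⇒ p=2383, q=107
i=7: a=2 ⇒ p=6080, q=273
i=8: a=2 ⇒ p=14543, q=653
…
i=10: a=1 ⇒ p=49709, q=2232
i=11: a=1 ⇒ p=84875, q=3811
i=12: a=4 ⇒ p=389209, q=17476
…
i=14: a=1 ⇒ p=1252502, q=56239
i=15: a=3 ⇒ p=4620799, q=207480
(x₁, y₁) = (4620799, 207480);  4620799² − 496·207480² = 1 ✓

4620799 207480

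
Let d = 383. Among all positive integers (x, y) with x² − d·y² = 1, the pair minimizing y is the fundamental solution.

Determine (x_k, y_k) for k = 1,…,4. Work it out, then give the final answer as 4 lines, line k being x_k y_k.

18768 959
704475647 35997024
26443197867024 1351184291905
992571874432137217 50718053544949056

√383 → a₀=19, period (1,1,3,19,3,1,1,38); ℓ=8 even so k=7
step 0: (19, 1)  from 19·(1,0) + (0,1)
step 1: (20, 1)  from 1·(19,1) + (1,0)
step 2: (39, 2)  from 1·(20,1) + (19,1)
step 3: (137, 7)  from 3·(39,2) + (20,1)
step 4: (2642, 135)  from 19·(137,7) + (39,2)
…
step 6: (10705, 547)  from 1·(8063,412) + (2642,135)
step 7: (18768, 959)  from 1·(10705,547) + (8063,412)
(x₁, y₁) = (18768, 959);  18768² − 383·959² = 1 ✓
k=2:  x_2 = 18768·18768+383·959·959 = 704475647,  y_2 = 18768·959+959·18768 = 35997024
k=3:  x_3 = 18768·704475647+383·959·35997024 = 26443197867024,  y_3 = 18768·35997024+959·704475647 = 1351184291905
k=4:  x_4 = 18768·26443197867024+383·959·1351184291905 = 992571874432137217,  y_4 = 18768·1351184291905+959·26443197867024 = 50718053544949056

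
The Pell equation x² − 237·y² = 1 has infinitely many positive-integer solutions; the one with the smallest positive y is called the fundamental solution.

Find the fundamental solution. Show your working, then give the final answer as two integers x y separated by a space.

228151 14820

d=237: √d = [15; 2,1,1,7,10,7,1,1,2,30] (ℓ=10, even), read p_9/q_9
step 0: (15, 1)  from 15·(1,0) + (0,1)
step 1: (31, 2)  from 2·(15,1) + (1,0)
…
step 6: (42074, 2733)  from 7·(5927,385) + (585,38)
…
step 8: (90075, 5851)  from 1·(48001,3118) + (42074,2733)
step 9: (228151, 14820)  from 2·(90075,5851) + (48001,3118)
fundamental: x₁=228151, y₁=14820  (since 52052878801 − 237·219632400 = 1)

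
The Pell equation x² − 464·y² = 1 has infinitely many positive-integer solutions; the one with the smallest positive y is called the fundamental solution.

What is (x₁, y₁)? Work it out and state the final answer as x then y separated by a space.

√464 → a₀=21, period (1,1,5,1,1,1,5,1,1,42); ℓ=10 even so k=9
i=0: a=21 ⇒ p=21, q=1
i=1: a=1 ⇒ p=22, q=1
i=2: a=1 ⇒ p=43, q=2
i=3: a=5 ⇒ p=237, q=11
…
i=5: a=1 ⇒ p=517, q=24
i=6: a=1 ⇒ p=797, q=37
i=7: a=5 ⇒ p=4502, q=209
i=8: a=1 ⇒ p=5299, q=246
i=9: a=1 ⇒ p=9801, q=455
(x₁, y₁) = (9801, 455);  9801² − 464·455² = 1 ✓

9801 455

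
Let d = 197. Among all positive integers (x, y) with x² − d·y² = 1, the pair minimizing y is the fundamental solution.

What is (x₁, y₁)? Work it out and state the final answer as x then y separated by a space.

√197 → a₀=14, period (28); ℓ=1 odd so k=1
step 0: (14, 1)  from 14·(1,0) + (0,1)
step 1: (393, 28)  from 28·(14,1) + (1,0)
(x₁, y₁) = (393, 28);  393² − 197·28² = 1 ✓

393 28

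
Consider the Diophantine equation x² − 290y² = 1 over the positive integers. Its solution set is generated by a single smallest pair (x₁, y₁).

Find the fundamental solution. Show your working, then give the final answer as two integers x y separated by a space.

d=290: √d = [17; 34] (ℓ=1, odd), read p_1/q_1
a_0=17:  p_0=17·1+0=17,  q_0=17·0+1=1
a_1=34:  p_1=34·17+1=579,  q_1=34·1+0=34
(x₁, y₁) = (579, 34);  579² − 290·34² = 1 ✓

579 34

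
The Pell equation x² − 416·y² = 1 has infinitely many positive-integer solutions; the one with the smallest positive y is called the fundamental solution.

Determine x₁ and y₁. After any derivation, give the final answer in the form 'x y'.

√416 → a₀=20, period (2,1,1,9,1,1,2,40); ℓ=8 even so k=7
a_0=20:  p_0=20·1+0=20,  q_0=20·0+1=1
…
a_6=1:  p_6=1·1081+979=2060,  q_6=1·53+48=101
a_7=2:  p_7=2·2060+1081=5201,  q_7=2·101+53=255
fundamental: x₁=5201, y₁=255  (since 27050401 − 416·65025 = 1)

5201 255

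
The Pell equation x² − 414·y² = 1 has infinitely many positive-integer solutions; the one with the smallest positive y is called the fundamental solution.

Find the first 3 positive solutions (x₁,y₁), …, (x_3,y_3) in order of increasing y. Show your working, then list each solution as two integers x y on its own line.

[20; 2,1,7,2,7,1,2,40] for √414; ℓ=8 ⇒ convergent index 7
a_0=20:  p_0=20·1+0=20,  q_0=20·0+1=1
a_1=2:  p_1=2·20+1=41,  q_1=2·1+0=2
a_2=1:  p_2=1·41+20=61,  q_2=1·2+1=3
a_3=7:  p_3=7·61+41=468,  q_3=7·3+2=23
a_4=2:  p_4=2·468+61=997,  q_4=2·23+3=49
…
a_6=1:  p_6=1·7447+997=8444,  q_6=1·366+49=415
a_7=2:  p_7=2·8444+7447=24335,  q_7=2·415+366=1196
→ (24335, 1196).  Check: 24335²=592192225, 414·1196²=592192224, difference 1.
k=2:  x_2 = 24335·24335+414·1196·1196 = 1184384449,  y_2 = 24335·1196+1196·24335 = 58209320
k=3:  x_3 = 24335·1184384449+414·1196·58209320 = 57643991108495,  y_3 = 24335·58209320+1196·1184384449 = 2833047603204

24335 1196
1184384449 58209320
57643991108495 2833047603204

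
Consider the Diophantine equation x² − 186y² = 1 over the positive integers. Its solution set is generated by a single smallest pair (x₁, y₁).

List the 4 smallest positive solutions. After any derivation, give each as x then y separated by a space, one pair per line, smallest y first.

7501 550
112530001 8251100
1688175067501 123783001650
25326002250120001 1856992582502200

[13; 1,1,1,3,4,3,1,1,1,26] for √186; ℓ=10 ⇒ convergent index 9
step 0: (13, 1)  from 13·(1,0) + (0,1)
step 1: (14, 1)  from 1·(13,1) + (1,0)
…
step 3: (41, 3)  from 1·(27,2) + (14,1)
…
step 5: (641, 47)  from 4·(150,11) + (41,3)
…
step 7: (2714, 199)  from 1·(2073,152) + (641,47)
step 8: (4787, 351)  from 1·(2714,199) + (2073,152)
step 9: (7501, 550)  from 1·(4787,351) + (2714,199)
fundamental: x₁=7501, y₁=550  (since 56265001 − 186·302500 = 1)
(7501+550√186)^2 = 112530001 + 8251100√186
(7501+550√186)^3 = 1688175067501 + 123783001650√186
(7501+550√186)^4 = 25326002250120001 + 1856992582502200√186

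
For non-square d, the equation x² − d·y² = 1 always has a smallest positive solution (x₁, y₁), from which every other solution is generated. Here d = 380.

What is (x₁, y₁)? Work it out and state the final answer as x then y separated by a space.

[19; 2,38] for √380; ℓ=2 ⇒ convergent index 1
k=0  a_k=19  p_k/q_k = 19/1
k=1  a_k=2  p_k/q_k = 39/2
fundamental: x₁=39, y₁=2  (since 1521 − 380·4 = 1)

39 2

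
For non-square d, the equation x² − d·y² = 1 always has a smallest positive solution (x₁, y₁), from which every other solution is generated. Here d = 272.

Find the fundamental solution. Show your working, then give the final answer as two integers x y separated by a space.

√272 = [16; 2,32, …], period ℓ=2 (even) → k=1
k=0  a_k=16  p_k/q_k = 16/1
k=1  a_k=2  p_k/q_k = 33/2
(x₁, y₁) = (33, 2);  33² − 272·2² = 1 ✓

33 2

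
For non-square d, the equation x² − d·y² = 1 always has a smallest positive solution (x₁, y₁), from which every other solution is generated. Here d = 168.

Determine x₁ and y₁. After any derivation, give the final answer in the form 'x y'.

13 1

[12; 1,24] for √168; ℓ=2 ⇒ convergent index 1
i=0: a=12 ⇒ p=12, q=1
i=1: a=1 ⇒ p=13, q=1
→ (13, 1).  Check: 13²=169, 168·1²=168, difference 1.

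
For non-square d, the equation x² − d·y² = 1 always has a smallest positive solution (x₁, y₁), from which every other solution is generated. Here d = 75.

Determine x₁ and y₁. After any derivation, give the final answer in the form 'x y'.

√75 → a₀=8, period (1,1,1,16); ℓ=4 even so k=3
i=0: a=8 ⇒ p=8, q=1
…
i=2: a=1 ⇒ p=17, q=2
i=3: a=1 ⇒ p=26, q=3
→ (26, 3).  Check: 26²=676, 75·3²=675, difference 1.

26 3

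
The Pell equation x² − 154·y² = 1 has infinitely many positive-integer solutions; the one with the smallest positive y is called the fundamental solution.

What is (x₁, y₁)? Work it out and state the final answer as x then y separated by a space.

√154 = [12; 2,2,3,1,2,1,3,2,2,24, …], period ℓ=10 (even) → k=9
i=0: a=12 ⇒ p=12, q=1
…
i=6: a=1 ⇒ p=1030, q=83
i=7: a=3 ⇒ p=3847, q=310
i=8: a=2 ⇒ p=8724, q=703
i=9: a=2 ⇒ p=21295, q=1716
→ (21295, 1716).  Check: 21295²=453477025, 154·1716²=453477024, difference 1.

21295 1716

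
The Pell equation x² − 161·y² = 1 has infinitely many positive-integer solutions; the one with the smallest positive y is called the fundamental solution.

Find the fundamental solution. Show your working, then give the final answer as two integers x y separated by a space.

11775 928

d=161: √d = [12; 1,2,4,1,2,1,4,2,1,24] (ℓ=10, even), read p_9/q_9
step 0: (12, 1)  from 12·(1,0) + (0,1)
step 1: (13, 1)  from 1·(12,1) + (1,0)
step 2: (38, 3)  from 2·(13,1) + (12,1)
step 3: (165, 13)  from 4·(38,3) + (13,1)
step 4: (203, 16)  from 1·(165,13) + (38,3)
step 5: (571, 45)  from 2·(203,16) + (165,13)
step 6: (774, 61)  from 1·(571,45) + (203,16)
step 7: (3667, 289)  from 4·(774,61) + (571,45)
step 8: (8108, 639)  from 2·(3667,289) + (774,61)
step 9: (11775, 928)  from 1·(8108,639) + (3667,289)
(x₁, y₁) = (11775, 928);  11775² − 161·928² = 1 ✓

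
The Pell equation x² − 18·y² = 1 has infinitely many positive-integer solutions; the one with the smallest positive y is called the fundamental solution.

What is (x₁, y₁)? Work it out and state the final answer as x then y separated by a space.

√18 = [4; 4,8, …], period ℓ=2 (even) → k=1
a_0=4:  p_0=4·1+0=4,  q_0=4·0+1=1
a_1=4:  p_1=4·4+1=17,  q_1=4·1+0=4
(x₁, y₁) = (17, 4);  17² − 18·4² = 1 ✓

17 4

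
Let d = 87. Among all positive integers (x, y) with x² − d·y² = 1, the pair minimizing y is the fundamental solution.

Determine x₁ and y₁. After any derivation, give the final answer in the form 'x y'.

d=87: √d = [9; 3,18] (ℓ=2, even), read p_1/q_1
i=0: a=9 ⇒ p=9, q=1
i=1: a=3 ⇒ p=28, q=3
(x₁, y₁) = (28, 3);  28² − 87·3² = 1 ✓

28 3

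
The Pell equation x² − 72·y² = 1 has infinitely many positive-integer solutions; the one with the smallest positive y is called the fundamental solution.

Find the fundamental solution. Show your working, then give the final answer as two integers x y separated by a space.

d=72: √d = [8; 2,16] (ℓ=2, even), read p_1/q_1
step 0: (8, 1)  from 8·(1,0) + (0,1)
step 1: (17, 2)  from 2·(8,1) + (1,0)
(x₁, y₁) = (17, 2);  17² − 72·2² = 1 ✓

17 2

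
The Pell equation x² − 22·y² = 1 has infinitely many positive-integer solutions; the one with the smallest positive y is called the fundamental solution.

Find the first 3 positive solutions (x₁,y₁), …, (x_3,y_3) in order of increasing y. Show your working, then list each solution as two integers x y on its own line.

197 42
77617 16548
30580901 6519870

√22 → a₀=4, period (1,2,4,2,1,8); ℓ=6 even so k=5
step 0: (4, 1)  from 4·(1,0) + (0,1)
step 1: (5, 1)  from 1·(4,1) + (1,0)
…
step 3: (61, 13)  from 4·(14,3) + (5,1)
step 4: (136, 29)  from 2·(61,13) + (14,3)
step 5: (197, 42)  from 1·(136,29) + (61,13)
fundamental: x₁=197, y₁=42  (since 38809 − 22·1764 = 1)
n=2: (197,42)∘(197,42) = (197·197+22·42·42, 197·42+42·197) = (77617,16548)
n=3: (77617,16548)∘(197,42) = (197·77617+22·42·16548, 197·16548+42·77617) = (30580901,6519870)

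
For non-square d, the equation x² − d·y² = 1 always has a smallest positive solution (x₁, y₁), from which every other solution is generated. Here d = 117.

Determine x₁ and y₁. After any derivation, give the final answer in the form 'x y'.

649 60

√117 = [10; 1,4,2,4,1,20, …], period ℓ=6 (even) → k=5
step 0: (10, 1)  from 10·(1,0) + (0,1)
…
step 3: (119, 11)  from 2·(54,5) + (11,1)
step 4: (530, 49)  from 4·(119,11) + (54,5)
step 5: (649, 60)  from 1·(530,49) + (119,11)
fundamental: x₁=649, y₁=60  (since 421201 − 117·3600 = 1)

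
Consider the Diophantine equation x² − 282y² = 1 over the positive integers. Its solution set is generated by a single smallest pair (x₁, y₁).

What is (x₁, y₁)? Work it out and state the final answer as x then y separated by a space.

2351 140

d=282: √d = [16; 1,3,1,4,1,3,1,32] (ℓ=8, even), read p_7/q_7
a_0=16:  p_0=16·1+0=16,  q_0=16·0+1=1
a_1=1:  p_1=1·16+1=17,  q_1=1·1+0=1
a_2=3:  p_2=3·17+16=67,  q_2=3·1+1=4
a_3=1:  p_3=1·67+17=84,  q_3=1·4+1=5
…
a_6=3:  p_6=3·487+403=1864,  q_6=3·29+24=111
a_7=1:  p_7=1·1864+487=2351,  q_7=1·111+29=140
→ (2351, 140).  Check: 2351²=5527201, 282·140²=5527200, difference 1.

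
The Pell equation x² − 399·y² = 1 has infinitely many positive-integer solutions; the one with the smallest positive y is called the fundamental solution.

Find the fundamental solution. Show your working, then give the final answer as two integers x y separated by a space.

[19; 1,38] for √399; ℓ=2 ⇒ convergent index 1
i=0: a=19 ⇒ p=19, q=1
i=1: a=1 ⇒ p=20, q=1
(x₁, y₁) = (20, 1);  20² − 399·1² = 1 ✓

20 1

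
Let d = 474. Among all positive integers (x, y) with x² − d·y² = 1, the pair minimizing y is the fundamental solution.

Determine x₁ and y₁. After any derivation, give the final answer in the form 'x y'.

193549 8890

√474 → a₀=21, period (1,3,2,1,1,…,3,1,42); ℓ=14 even so k=13
step 0: (21, 1)  from 21·(1,0) + (0,1)
…
step 2: (87, 4)  from 3·(22,1) + (21,1)
step 3: (196, 9)  from 2·(87,4) + (22,1)
…
step 5: (479, 22)  from 1·(283,13) + (196,9)
…
step 7: (5051, 232)  from 6·(762,35) + (479,22)
…
step 9: (10864, 499)  from 1·(5813,267) + (5051,232)
…
step 12: (149331, 6859)  from 3·(44218,2031) + (16677,766)
step 13: (193549, 8890)  from 1·(149331,6859) + (44218,2031)
→ (193549, 8890).  Check: 193549²=37461215401, 474·8890²=37461215400, difference 1.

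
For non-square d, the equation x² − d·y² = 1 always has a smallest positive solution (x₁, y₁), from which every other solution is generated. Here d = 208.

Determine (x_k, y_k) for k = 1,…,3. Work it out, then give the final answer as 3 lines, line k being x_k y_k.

d=208: √d = [14; 2,2,1,2,2,28] (ℓ=6, even), read p_5/q_5
step 0: (14, 1)  from 14·(1,0) + (0,1)
…
step 2: (72, 5)  from 2·(29,2) + (14,1)
…
step 4: (274, 19)  from 2·(101,7) + (72,5)
step 5: (649, 45)  from 2·(274,19) + (101,7)
fundamental: x₁=649, y₁=45  (since 421201 − 208·2025 = 1)
k=2:  x_2 = 649·649+208·45·45 = 842401,  y_2 = 649·45+45·649 = 58410
k=3:  x_3 = 649·842401+208·45·58410 = 1093435849,  y_3 = 649·58410+45·842401 = 75816135

649 45
842401 58410
1093435849 75816135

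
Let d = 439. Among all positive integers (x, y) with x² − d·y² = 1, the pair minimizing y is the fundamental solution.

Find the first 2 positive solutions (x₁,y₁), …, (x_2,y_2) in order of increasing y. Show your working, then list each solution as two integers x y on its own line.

d=439: √d = [20; 1,19,1,40] (ℓ=4, even), read p_3/q_3
k=0  a_k=20  p_k/q_k = 20/1
…
k=2  a_k=19  p_k/q_k = 419/20
k=3  a_k=1  p_k/q_k = 440/21
→ (440, 21).  Check: 440²=193600, 439·21²=193599, difference 1.
n=2: (440,21)∘(440,21) = (440·440+439·21·21, 440·21+21·440) = (387199,18480)

440 21
387199 18480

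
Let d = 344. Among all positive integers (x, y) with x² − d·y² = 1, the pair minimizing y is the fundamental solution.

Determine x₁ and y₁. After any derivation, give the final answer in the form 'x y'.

10405 561

d=344: √d = [18; 1,1,4,1,3,1,4,1,1,36] (ℓ=10, even), read p_9/q_9
k=0  a_k=18  p_k/q_k = 18/1
k=1  a_k=1  p_k/q_k = 19/1
k=2  a_k=1  p_k/q_k = 37/2
k=3  a_k=4  p_k/q_k = 167/9
k=4  a_k=1  p_k/q_k = 204/11
…
k=6  a_k=1  p_k/q_k = 983/53
k=7  a_k=4  p_k/q_k = 4711/254
k=8  a_k=1  p_k/q_k = 5694/307
k=9  a_k=1  p_k/q_k = 10405/561
fundamental: x₁=10405, y₁=561  (since 108264025 − 344·314721 = 1)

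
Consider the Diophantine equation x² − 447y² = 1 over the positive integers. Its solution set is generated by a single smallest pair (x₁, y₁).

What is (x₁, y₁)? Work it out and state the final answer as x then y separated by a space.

148 7

[21; 7,42] for √447; ℓ=2 ⇒ convergent index 1
i=0: a=21 ⇒ p=21, q=1
i=1: a=7 ⇒ p=148, q=7
fundamental: x₁=148, y₁=7  (since 21904 − 447·49 = 1)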